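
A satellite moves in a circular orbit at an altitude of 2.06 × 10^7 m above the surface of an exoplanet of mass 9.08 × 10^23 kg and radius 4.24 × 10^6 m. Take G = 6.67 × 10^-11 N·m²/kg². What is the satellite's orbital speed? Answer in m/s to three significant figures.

Orbital radius r = R + h = 4.24 × 10^6 + 2.06 × 10^7 = 2.484 × 10^7 m.
Gravity supplies the centripetal force: G M m / r² = m v² / r, so v = √(GM/r).
v = √(6.67 × 10^-11 × 9.08 × 10^23 / 2.484 × 10^7) = √(2.438 × 10^6) = 1561 m/s.

1560 m/s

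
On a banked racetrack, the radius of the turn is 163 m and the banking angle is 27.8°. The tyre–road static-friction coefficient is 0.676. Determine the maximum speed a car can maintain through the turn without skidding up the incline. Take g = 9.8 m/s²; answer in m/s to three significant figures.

54.6 m/s

At the maximum speed, friction acts down the slope at its limiting value f = μN. Radially (horizontal, toward centre): N sinθ + μN cosθ = mv²/r. Vertically: N cosθ − μN sinθ = mg.
Dividing: v² = r g (sinθ + μcosθ)/(cosθ − μsinθ).
sinθ + μcosθ = 0.4664 + 0.676×0.8846 = 1.064; cosθ − μsinθ = 0.8846 − 0.676×0.4664 = 0.5693.
v² = 163 × 9.8 × 1.064/0.5693 = 2986 m²/s², so v = 54.65 m/s.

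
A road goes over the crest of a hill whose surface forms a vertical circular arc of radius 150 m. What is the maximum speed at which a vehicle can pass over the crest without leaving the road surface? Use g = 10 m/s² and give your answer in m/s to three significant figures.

38.7 m/s

At the crest the centre of the circle is below the vehicle, so the net downward (centripetal) force is mg − N = mv²/r.
The vehicle leaves the road when N → 0, giving v_max = √(g r) = √(10.0 × 150) = 38.73 m/s.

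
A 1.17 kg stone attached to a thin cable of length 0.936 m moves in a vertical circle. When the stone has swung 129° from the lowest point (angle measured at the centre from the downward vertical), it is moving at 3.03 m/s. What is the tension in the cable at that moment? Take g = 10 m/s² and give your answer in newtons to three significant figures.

Take the radial direction toward the centre of the circle as positive. The component of the weight along the string toward the centre is −mg cos φ (φ measured from the bottom), so Newton's second law along the string gives T − mg cos φ = m v²/r.
cos 129° = -0.6293, so T = m(v²/r + g cos φ) = 1.17 × ((3.03)²/0.936 + 10.0 × -0.6293) = 1.17 × (9.809 + (-6.293)) = 1.17 × 3.515 = 4.113 N.

4.11 N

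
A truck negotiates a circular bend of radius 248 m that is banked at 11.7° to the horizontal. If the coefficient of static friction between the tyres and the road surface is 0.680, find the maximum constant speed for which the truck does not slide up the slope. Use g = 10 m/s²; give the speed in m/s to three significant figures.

50.6 m/s

At the maximum speed, friction acts down the slope at its limiting value f = μN. Radially (horizontal, toward centre): N sinθ + μN cosθ = mv²/r. Vertically: N cosθ − μN sinθ = mg.
Dividing: v² = r g (sinθ + μcosθ)/(cosθ − μsinθ).
sinθ + μcosθ = 0.2028 + 0.680×0.9792 = 0.8687; cosθ − μsinθ = 0.9792 − 0.680×0.2028 = 0.8413.
v² = 248 × 10.0 × 0.8687/0.8413 = 2561 m²/s², so v = 50.60 m/s.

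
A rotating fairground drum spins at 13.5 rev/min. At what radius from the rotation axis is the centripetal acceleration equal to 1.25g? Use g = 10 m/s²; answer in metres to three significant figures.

ω = 13.5 rev/min × 2π/60 = 1.414 rad/s.
a_c = ω²r = 1.25g ⇒ r = 1.25 × 10.0 / (1.414)² = 12.50/1.999 = 6.254 m.

6.25 m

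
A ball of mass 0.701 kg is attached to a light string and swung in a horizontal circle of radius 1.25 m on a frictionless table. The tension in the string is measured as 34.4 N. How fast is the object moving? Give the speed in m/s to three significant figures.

T = m v²/r ⇒ v = √(T r / m) = √(34.4 × 1.25 / 0.701) = √61.34 = 7.832 m/s.

7.83 m/s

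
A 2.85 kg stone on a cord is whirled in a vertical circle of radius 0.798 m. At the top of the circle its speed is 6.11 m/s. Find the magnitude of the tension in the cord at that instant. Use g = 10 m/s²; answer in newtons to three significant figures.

At the top, both T and the weight mg point inward (toward the centre), so T + mg = mv²/r.
T = m(v²/r − g) = 2.85 × ((6.11)²/0.798 − 10.0) = 2.85 × (46.78 − 10.0) = 2.85 × 36.78 = 104.8 N.

105 N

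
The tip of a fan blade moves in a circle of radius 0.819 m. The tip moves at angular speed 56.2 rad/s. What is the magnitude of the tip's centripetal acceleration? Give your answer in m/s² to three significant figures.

v = ωr = 56.2 × 0.819 = 46.03 m/s.
a_c = v²/r = (46.03)²/0.819 = 2119/0.819 = 2587 m/s².

2590 m/s²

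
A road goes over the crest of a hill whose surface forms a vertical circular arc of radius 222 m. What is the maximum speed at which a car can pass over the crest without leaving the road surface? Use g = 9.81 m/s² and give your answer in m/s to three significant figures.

At the crest the centre of the circle is below the car, so the net downward (centripetal) force is mg − N = mv²/r.
The car leaves the road when N → 0, giving v_max = √(g r) = √(9.81 × 222) = 46.67 m/s.

46.7 m/s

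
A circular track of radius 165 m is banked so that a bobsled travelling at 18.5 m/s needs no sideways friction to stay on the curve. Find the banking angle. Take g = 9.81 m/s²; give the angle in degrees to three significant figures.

11.9°

For a frictionless banked turn: horizontally N sinθ = mv²/r and vertically N cosθ = mg.
Dividing: tanθ = v²/(r g) = (18.5)²/(165 × 9.81) = 342.2/1619 = 0.2114.
θ = arctan(0.2114) = 11.94°.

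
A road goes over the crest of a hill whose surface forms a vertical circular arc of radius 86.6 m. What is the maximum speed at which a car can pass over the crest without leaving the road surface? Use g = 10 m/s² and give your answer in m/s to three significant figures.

At the crest the centre of the circle is below the car, so the net downward (centripetal) force is mg − N = mv²/r.
The car leaves the road when N → 0, giving v_max = √(g r) = √(10.0 × 86.6) = 29.43 m/s.

29.4 m/s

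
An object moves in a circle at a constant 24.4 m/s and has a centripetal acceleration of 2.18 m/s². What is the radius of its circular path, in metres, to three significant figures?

273 m

a_c = v²/r ⇒ r = v²/a_c = (24.4)²/2.18 = 595.4/2.18 = 273.1 m.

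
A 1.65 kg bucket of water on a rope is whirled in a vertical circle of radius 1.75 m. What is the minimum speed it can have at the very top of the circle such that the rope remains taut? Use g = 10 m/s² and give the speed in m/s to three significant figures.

4.18 m/s

At the top, both weight mg and T point toward the centre: T + mg = mv²/r.
At minimum speed T → 0, so mg = mv_min²/r ⇒ v_min = √(g r) = √(10.0 × 1.75) = 4.183 m/s.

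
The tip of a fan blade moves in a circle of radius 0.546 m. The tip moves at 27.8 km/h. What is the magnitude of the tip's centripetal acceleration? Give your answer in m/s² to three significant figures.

v = 27.8 km/h = 27.8/3.6 = 7.722 m/s.
a_c = v²/r = (7.722)²/0.546 = 59.63/0.546 = 109.2 m/s².

109 m/s²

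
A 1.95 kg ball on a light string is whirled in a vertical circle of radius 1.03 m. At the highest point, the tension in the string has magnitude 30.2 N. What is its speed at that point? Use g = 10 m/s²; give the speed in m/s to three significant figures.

5.12 m/s

At the top, T + mg = mv²/r, so v = √(r(T/m + g)) = √(1.03 × (30.2/1.95 + 10.0)) = √(1.03 × 25.49) = √26.25 = 5.124 m/s.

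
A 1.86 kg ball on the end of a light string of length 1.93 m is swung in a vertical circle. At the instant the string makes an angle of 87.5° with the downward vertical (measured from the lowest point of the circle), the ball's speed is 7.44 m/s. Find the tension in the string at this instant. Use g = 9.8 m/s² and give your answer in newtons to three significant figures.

54.1 N

Take the radial direction toward the centre of the circle as positive. The component of the weight along the string toward the centre is −mg cos φ (φ measured from the bottom), so Newton's second law along the string gives T − mg cos φ = m v²/r.
cos 87.5° = 0.04362, so T = m(v²/r + g cos φ) = 1.86 × ((7.44)²/1.93 + 9.8 × 0.04362) = 1.86 × (28.68 + (0.4275)) = 1.86 × 29.11 = 54.14 N.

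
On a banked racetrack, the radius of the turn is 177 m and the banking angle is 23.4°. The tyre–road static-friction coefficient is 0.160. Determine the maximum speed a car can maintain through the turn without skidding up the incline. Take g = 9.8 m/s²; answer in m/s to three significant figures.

33.2 m/s

At the maximum speed, friction acts down the slope at its limiting value f = μN. Radially (horizontal, toward centre): N sinθ + μN cosθ = mv²/r. Vertically: N cosθ − μN sinθ = mg.
Dividing: v² = r g (sinθ + μcosθ)/(cosθ − μsinθ).
sinθ + μcosθ = 0.3971 + 0.160×0.9178 = 0.5440; cosθ − μsinθ = 0.9178 − 0.160×0.3971 = 0.8542.
v² = 177 × 9.8 × 0.5440/0.8542 = 1105 m²/s², so v = 33.24 m/s.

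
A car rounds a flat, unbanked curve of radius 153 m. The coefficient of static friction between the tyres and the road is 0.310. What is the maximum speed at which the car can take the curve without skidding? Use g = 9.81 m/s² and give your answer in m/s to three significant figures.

On a flat curve, static friction is the only horizontal force, so it must supply the full centripetal force: μ_s m g = m v²/r.
Mass cancels: v_max = √(μ_s g r) = √(0.310 × 9.81 × 153) = √465.3 = 21.57 m/s.

21.6 m/s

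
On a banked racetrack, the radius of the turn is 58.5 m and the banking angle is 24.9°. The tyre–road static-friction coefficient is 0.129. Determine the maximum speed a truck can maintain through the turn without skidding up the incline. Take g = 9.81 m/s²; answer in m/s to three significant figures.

19.0 m/s

At the maximum speed, friction acts down the slope at its limiting value f = μN. Radially (horizontal, toward centre): N sinθ + μN cosθ = mv²/r. Vertically: N cosθ − μN sinθ = mg.
Dividing: v² = r g (sinθ + μcosθ)/(cosθ − μsinθ).
sinθ + μcosθ = 0.4210 + 0.129×0.9070 = 0.5380; cosθ − μsinθ = 0.9070 − 0.129×0.4210 = 0.8527.
v² = 58.5 × 9.81 × 0.5380/0.8527 = 362.1 m²/s², so v = 19.03 m/s.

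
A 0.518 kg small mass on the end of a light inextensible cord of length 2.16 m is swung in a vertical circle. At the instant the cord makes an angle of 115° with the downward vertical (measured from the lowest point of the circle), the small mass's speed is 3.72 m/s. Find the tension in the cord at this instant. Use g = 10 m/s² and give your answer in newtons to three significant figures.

1.13 N

Take the radial direction toward the centre of the circle as positive. The component of the weight along the string toward the centre is −mg cos φ (φ measured from the bottom), so Newton's second law along the string gives T − mg cos φ = m v²/r.
cos 115° = -0.4226, so T = m(v²/r + g cos φ) = 0.518 × ((3.72)²/2.16 + 10.0 × -0.4226) = 0.518 × (6.407 + (-4.226)) = 0.518 × 2.180 = 1.129 N.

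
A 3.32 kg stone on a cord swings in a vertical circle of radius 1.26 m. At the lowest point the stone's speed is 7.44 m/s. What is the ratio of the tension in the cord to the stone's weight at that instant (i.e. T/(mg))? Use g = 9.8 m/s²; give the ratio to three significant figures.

At the bottom, T − mg = mv²/r, so T = m(v²/r + g) and T/(mg) = v²/(rg) + 1 = (7.44)²/(1.26 × 9.8) + 1 = 4.483 + 1 = 5.483.

5.48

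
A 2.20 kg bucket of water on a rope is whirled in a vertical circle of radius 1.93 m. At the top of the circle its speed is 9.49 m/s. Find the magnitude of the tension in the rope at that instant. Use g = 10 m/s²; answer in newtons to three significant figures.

80.7 N

At the top, both T and the weight mg point inward (toward the centre), so T + mg = mv²/r.
T = m(v²/r − g) = 2.20 × ((9.49)²/1.93 − 10.0) = 2.20 × (46.66 − 10.0) = 2.20 × 36.66 = 80.66 N.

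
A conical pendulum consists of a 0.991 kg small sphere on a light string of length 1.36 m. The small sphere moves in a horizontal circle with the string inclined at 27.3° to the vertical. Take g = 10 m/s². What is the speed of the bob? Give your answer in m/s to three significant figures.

1.79 m/s

The radius of the circle is r = L sinθ = 1.36 × sin 27.3° = 0.6238 m.
Horizontally T sinθ = mv²/r and vertically T cosθ = mg, so tanθ = v²/(rg).
v = √(r g tanθ) = √(0.6238 × 10.0 × 0.5161) = √3.219 = 1.794 m/s.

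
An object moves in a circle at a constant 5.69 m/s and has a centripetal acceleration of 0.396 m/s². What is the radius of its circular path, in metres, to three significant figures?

a_c = v²/r ⇒ r = v²/a_c = (5.69)²/0.396 = 32.38/0.396 = 81.76 m.

81.8 m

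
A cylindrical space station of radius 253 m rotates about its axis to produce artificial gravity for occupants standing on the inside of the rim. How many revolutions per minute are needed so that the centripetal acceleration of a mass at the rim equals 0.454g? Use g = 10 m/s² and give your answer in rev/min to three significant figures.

Require ω²r = 0.454g, so ω = √(0.454 × 10.0/253) = 0.1340 rad/s.
In rev/min: ω × 60/(2π) = 0.1340 × 60/(2π) = 1.279 rev/min.

1.28 rev/min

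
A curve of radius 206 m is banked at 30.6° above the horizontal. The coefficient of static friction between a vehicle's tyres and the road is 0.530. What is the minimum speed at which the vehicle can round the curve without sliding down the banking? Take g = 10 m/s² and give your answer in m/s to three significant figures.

At the minimum speed, friction acts up the slope at its limiting value f = μN. Radially (horizontal, toward centre): N sinθ − μN cosθ = mv²/r. Vertically: N cosθ + μN sinθ = mg.
Dividing: v² = r g (sinθ − μcosθ)/(cosθ + μsinθ).
sinθ − μcosθ = 0.5090 − 0.530×0.8607 = 0.05285; cosθ + μsinθ = 0.8607 + 0.530×0.5090 = 1.131.
v² = 206 × 10.0 × 0.05285/1.131 = 96.30 m²/s², so v = 9.813 m/s.

9.81 m/s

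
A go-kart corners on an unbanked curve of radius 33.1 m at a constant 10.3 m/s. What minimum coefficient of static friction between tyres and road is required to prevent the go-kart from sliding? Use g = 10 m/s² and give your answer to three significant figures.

Friction provides the centripetal force: μ_s m g = m v²/r, so μ_s = v²/(g r) = (10.30)²/(10.0 × 33.1) = 106.1/331.0 = 0.3205.

0.321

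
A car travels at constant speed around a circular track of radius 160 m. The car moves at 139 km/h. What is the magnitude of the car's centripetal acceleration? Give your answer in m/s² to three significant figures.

v = 139 km/h = 139/3.6 = 38.61 m/s.
a_c = v²/r = (38.61)²/160 = 1491/160 = 9.318 m/s².

9.32 m/s²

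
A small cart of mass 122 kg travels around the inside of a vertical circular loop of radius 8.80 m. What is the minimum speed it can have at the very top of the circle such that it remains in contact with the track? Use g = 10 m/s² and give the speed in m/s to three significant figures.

9.38 m/s

At the top, both weight mg and N point toward the centre: N + mg = mv²/r.
At minimum speed N → 0, so mg = mv_min²/r ⇒ v_min = √(g r) = √(10.0 × 8.80) = 9.381 m/s.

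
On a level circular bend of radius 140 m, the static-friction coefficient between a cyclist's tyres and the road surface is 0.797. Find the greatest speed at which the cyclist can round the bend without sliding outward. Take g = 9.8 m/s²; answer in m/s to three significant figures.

The only inward force on a level bend is static friction, so at the limit f_s = μ_s N = μ_s m g = m v²/r.
Mass cancels: v_max = √(μ_s g r) = √(0.797 × 9.8 × 140) = √1093 = 33.07 m/s.

33.1 m/s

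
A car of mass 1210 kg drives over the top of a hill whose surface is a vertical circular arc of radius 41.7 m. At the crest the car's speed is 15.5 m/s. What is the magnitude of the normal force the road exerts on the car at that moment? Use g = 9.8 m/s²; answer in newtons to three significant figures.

At the crest the centripetal acceleration points downward (toward the centre of the arc), so mg − N = mv²/r.
N = m(g − v²/r) = 1210 × (9.8 − (15.5)²/41.7) = 1210 × (9.8 − 5.761) = 1210 × 4.039 = 4887 N.

4890 N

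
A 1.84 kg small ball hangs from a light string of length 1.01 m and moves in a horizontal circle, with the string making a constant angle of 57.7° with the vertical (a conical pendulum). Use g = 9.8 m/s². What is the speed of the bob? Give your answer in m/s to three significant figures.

3.64 m/s

The radius of the circle is r = L sinθ = 1.01 × sin 57.7° = 0.8537 m.
Horizontally T sinθ = mv²/r and vertically T cosθ = mg, so tanθ = v²/(rg).
v = √(r g tanθ) = √(0.8537 × 9.8 × 1.582) = √13.23 = 3.638 m/s.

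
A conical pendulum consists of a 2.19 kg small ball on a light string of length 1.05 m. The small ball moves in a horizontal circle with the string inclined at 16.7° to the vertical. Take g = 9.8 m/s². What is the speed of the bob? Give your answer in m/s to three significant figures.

The radius of the circle is r = L sinθ = 1.05 × sin 16.7° = 0.3017 m.
Horizontally T sinθ = mv²/r and vertically T cosθ = mg, so tanθ = v²/(rg).
v = √(r g tanθ) = √(0.3017 × 9.8 × 0.3000) = √0.8871 = 0.9419 m/s.

0.942 m/s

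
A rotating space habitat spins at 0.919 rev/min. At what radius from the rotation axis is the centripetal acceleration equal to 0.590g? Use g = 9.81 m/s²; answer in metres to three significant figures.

625 m

ω = 0.919 rev/min × 2π/60 = 0.09624 rad/s.
a_c = ω²r = 0.590g ⇒ r = 0.590 × 9.81 / (0.09624)² = 5.788/0.009262 = 624.9 m.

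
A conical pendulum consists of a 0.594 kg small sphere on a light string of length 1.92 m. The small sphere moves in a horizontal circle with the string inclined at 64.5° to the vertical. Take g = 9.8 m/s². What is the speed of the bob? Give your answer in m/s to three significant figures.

The radius of the circle is r = L sinθ = 1.92 × sin 64.5° = 1.733 m.
Horizontally T sinθ = mv²/r and vertically T cosθ = mg, so tanθ = v²/(rg).
v = √(r g tanθ) = √(1.733 × 9.8 × 2.097) = √35.61 = 5.967 m/s.

5.97 m/s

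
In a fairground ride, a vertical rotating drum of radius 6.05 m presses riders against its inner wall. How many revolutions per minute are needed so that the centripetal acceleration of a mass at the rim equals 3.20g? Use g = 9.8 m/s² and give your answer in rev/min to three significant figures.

21.7 rev/min

Require ω²r = 3.20g, so ω = √(3.20 × 9.8/6.05) = 2.277 rad/s.
In rev/min: ω × 60/(2π) = 2.277 × 60/(2π) = 21.74 rev/min.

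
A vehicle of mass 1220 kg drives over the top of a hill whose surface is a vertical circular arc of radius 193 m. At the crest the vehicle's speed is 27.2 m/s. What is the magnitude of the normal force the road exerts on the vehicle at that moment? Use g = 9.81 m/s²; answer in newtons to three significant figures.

7290 N

At the crest the centripetal acceleration points downward (toward the centre of the arc), so mg − N = mv²/r.
N = m(g − v²/r) = 1220 × (9.81 − (27.2)²/193) = 1220 × (9.81 − 3.833) = 1220 × 5.977 = 7291 N.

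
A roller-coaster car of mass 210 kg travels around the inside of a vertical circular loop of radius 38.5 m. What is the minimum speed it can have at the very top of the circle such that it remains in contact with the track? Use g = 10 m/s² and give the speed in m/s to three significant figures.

At the highest point the centre is directly below, so both the weight and N act inward: N + mg = mv²/r.
At minimum speed N → 0, so mg = mv_min²/r ⇒ v_min = √(g r) = √(10.0 × 38.5) = 19.62 m/s.

19.6 m/s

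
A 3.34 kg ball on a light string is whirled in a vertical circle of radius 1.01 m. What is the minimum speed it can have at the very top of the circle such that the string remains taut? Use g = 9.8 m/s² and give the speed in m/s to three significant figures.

At the top, both weight mg and T point toward the centre: T + mg = mv²/r.
At minimum speed T → 0, so mg = mv_min²/r ⇒ v_min = √(g r) = √(9.8 × 1.01) = 3.146 m/s.

3.15 m/s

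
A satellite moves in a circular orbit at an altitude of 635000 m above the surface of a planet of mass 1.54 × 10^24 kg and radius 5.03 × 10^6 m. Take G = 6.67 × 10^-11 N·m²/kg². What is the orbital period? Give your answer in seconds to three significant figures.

8360 s

r = R + h = 5.03 × 10^6 + 635000 = 5.665 × 10^6 m. Gravity provides the centripetal force: G M m / r² = m v² / r ⇒ v = √(GM/r) = 4258 m/s.
T = 2πr/v = 2π × 5.665 × 10^6 / 4258 = 8359 s.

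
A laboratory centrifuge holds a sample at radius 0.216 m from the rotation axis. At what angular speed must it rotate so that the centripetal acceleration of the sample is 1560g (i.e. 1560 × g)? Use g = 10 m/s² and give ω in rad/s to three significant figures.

269 rad/s

Centripetal acceleration a_c = ω²r. Setting ω²r = 1560g:
ω = √(1560g / r) = √(1560 × 10.0 / 0.216) = √72220 = 268.7 rad/s.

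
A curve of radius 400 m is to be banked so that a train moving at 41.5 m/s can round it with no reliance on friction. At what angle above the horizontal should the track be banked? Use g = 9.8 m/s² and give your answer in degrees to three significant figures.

With no friction, the horizontal component of the normal force provides the centripetal force: N sinθ = mv²/r, while N cosθ = mg vertically.
Dividing: tanθ = v²/(r g) = (41.5)²/(400 × 9.8) = 1722/3920 = 0.4393.
θ = arctan(0.4393) = 23.72°.

23.7°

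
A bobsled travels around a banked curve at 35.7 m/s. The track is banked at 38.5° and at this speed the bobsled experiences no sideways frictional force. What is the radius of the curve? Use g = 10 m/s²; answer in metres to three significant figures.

Frictionless banking: tanθ = v²/(rg), so r = v²/(g tanθ).
r = (35.7)²/(10.0 × tan 38.5°) = 1274/(10.0 × 0.7954) = 1274/7.954 = 160.2 m.

160 m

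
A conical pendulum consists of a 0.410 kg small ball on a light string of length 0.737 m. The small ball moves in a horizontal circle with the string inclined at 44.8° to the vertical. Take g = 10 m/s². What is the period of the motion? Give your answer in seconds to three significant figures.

1.44 s

r = L sinθ = 0.5193 m. From T sinθ = mω²r and T cosθ = mg: tanθ = ω²r/g, so ω² = g tanθ / r = g/(L cosθ).
ω = √(g/(L cosθ)) = √(10.0/(0.737 × 0.7096)) = √19.12 = 4.373 rad/s.
Period = 2π/ω = 1.437 s.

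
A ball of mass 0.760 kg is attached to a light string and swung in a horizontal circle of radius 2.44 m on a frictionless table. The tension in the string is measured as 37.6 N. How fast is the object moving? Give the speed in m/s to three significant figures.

T = m v²/r ⇒ v = √(T r / m) = √(37.6 × 2.44 / 0.760) = √120.7 = 10.99 m/s.

11.0 m/s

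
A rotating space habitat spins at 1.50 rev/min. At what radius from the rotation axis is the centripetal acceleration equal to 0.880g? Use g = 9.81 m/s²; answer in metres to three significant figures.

ω = 1.50 rev/min × 2π/60 = 0.1571 rad/s.
a_c = ω²r = 0.880g ⇒ r = 0.880 × 9.81 / (0.1571)² = 8.633/0.02467 = 349.9 m.

350 m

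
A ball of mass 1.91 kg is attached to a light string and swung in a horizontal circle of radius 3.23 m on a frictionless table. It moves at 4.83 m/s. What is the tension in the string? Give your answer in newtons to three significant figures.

13.8 N

The tension is the only horizontal force, so it supplies the full centripetal force: T = m v²/r = 1.91 × (4.830)²/3.23 = 1.91 × 23.33/3.23 = 13.80 N.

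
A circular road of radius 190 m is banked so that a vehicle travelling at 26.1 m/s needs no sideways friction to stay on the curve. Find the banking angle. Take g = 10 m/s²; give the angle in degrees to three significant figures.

19.7°

With no friction, the horizontal component of the normal force provides the centripetal force: N sinθ = mv²/r, while N cosθ = mg vertically.
Dividing: tanθ = v²/(r g) = (26.1)²/(190 × 10.0) = 681.2/1900 = 0.3585.
θ = arctan(0.3585) = 19.72°.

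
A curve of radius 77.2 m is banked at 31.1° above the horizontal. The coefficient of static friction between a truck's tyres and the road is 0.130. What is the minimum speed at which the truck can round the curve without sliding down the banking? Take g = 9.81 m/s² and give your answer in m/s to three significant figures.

18.2 m/s

At the minimum speed, friction acts up the slope at its limiting value f = μN. Radially (horizontal, toward centre): N sinθ − μN cosθ = mv²/r. Vertically: N cosθ + μN sinθ = mg.
Dividing: v² = r g (sinθ − μcosθ)/(cosθ + μsinθ).
sinθ − μcosθ = 0.5165 − 0.130×0.8563 = 0.4052; cosθ + μsinθ = 0.8563 + 0.130×0.5165 = 0.9234.
v² = 77.2 × 9.81 × 0.4052/0.9234 = 332.3 m²/s², so v = 18.23 m/s.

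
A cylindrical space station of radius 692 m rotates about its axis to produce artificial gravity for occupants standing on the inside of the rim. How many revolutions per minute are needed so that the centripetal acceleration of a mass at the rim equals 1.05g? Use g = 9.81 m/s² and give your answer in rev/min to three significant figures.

1.17 rev/min

Require ω²r = 1.05g, so ω = √(1.05 × 9.81/692) = 0.1220 rad/s.
In rev/min: ω × 60/(2π) = 0.1220 × 60/(2π) = 1.165 rev/min.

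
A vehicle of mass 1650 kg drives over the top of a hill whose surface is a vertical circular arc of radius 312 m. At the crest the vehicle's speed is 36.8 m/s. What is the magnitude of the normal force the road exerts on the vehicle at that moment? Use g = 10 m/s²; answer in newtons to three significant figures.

9340 N

At the crest the centripetal acceleration points downward (toward the centre of the arc), so mg − N = mv²/r.
N = m(g − v²/r) = 1650 × (10.0 − (36.8)²/312) = 1650 × (10.0 − 4.341) = 1650 × 5.659 = 9338 N.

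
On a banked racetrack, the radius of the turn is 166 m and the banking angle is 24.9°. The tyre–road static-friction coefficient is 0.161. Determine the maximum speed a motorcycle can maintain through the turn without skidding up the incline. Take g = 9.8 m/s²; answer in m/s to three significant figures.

33.2 m/s

At the maximum speed, friction acts down the slope at its limiting value f = μN. Radially (horizontal, toward centre): N sinθ + μN cosθ = mv²/r. Vertically: N cosθ − μN sinθ = mg.
Dividing: v² = r g (sinθ + μcosθ)/(cosθ − μsinθ).
sinθ + μcosθ = 0.4210 + 0.161×0.9070 = 0.5671; cosθ − μsinθ = 0.9070 − 0.161×0.4210 = 0.8393.
v² = 166 × 9.8 × 0.5671/0.8393 = 1099 m²/s², so v = 33.15 m/s.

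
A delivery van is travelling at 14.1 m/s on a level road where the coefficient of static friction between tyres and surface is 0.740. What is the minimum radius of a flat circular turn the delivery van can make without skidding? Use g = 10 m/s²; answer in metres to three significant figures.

At the limit, μ_s m g = m v²/r, so r_min = v²/(μ_s g) = (14.1)²/(0.740 × 10.0) = 198.8/7.400 = 26.87 m.

26.9 m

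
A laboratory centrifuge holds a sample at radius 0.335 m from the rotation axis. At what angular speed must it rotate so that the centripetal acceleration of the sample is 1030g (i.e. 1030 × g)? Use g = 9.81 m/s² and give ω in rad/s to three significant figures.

Centripetal acceleration a_c = ω²r. Setting ω²r = 1030g:
ω = √(1030g / r) = √(1030 × 9.81 / 0.335) = √30160 = 173.7 rad/s.

174 rad/s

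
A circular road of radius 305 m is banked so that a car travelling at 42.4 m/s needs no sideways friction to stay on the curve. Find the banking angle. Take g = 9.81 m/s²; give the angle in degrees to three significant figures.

31.0°

With no friction, the horizontal component of the normal force provides the centripetal force: N sinθ = mv²/r, while N cosθ = mg vertically.
Dividing: tanθ = v²/(r g) = (42.4)²/(305 × 9.81) = 1798/2992 = 0.6008.
θ = arctan(0.6008) = 31.00°.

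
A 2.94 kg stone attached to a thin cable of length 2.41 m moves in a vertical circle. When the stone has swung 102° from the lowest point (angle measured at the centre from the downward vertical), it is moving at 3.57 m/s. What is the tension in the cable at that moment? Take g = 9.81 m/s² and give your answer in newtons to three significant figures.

9.55 N

Take the radial direction toward the centre of the circle as positive. The component of the weight along the string toward the centre is −mg cos φ (φ measured from the bottom), so Newton's second law along the string gives T − mg cos φ = m v²/r.
cos 102° = -0.2079, so T = m(v²/r + g cos φ) = 2.94 × ((3.57)²/2.41 + 9.81 × -0.2079) = 2.94 × (5.288 + (-2.040)) = 2.94 × 3.249 = 9.551 N.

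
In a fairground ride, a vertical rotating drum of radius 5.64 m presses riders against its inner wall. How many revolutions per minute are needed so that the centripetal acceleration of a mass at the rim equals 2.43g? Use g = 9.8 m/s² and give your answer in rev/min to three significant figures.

19.6 rev/min

Require ω²r = 2.43g, so ω = √(2.43 × 9.8/5.64) = 2.055 rad/s.
In rev/min: ω × 60/(2π) = 2.055 × 60/(2π) = 19.62 rev/min.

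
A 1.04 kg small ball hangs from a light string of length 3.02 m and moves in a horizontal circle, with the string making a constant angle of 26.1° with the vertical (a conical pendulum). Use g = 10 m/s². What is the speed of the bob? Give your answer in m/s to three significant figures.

2.55 m/s

The radius of the circle is r = L sinθ = 3.02 × sin 26.1° = 1.329 m.
Horizontally T sinθ = mv²/r and vertically T cosθ = mg, so tanθ = v²/(rg).
v = √(r g tanθ) = √(1.329 × 10.0 × 0.4899) = √6.509 = 2.551 m/s.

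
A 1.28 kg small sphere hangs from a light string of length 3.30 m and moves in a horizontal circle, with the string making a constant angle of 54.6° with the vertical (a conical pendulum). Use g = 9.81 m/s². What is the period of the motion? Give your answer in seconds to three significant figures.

r = L sinθ = 2.690 m. From T sinθ = mω²r and T cosθ = mg: tanθ = ω²r/g, so ω² = g tanθ / r = g/(L cosθ).
ω = √(g/(L cosθ)) = √(9.81/(3.30 × 0.5793)) = √5.132 = 2.265 rad/s.
Period = 2π/ω = 2.774 s.

2.77 s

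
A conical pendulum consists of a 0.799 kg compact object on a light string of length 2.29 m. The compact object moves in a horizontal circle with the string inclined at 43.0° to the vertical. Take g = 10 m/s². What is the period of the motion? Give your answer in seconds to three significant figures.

r = L sinθ = 1.562 m. From T sinθ = mω²r and T cosθ = mg: tanθ = ω²r/g, so ω² = g tanθ / r = g/(L cosθ).
ω = √(g/(L cosθ)) = √(10.0/(2.29 × 0.7314)) = √5.971 = 2.444 rad/s.
Period = 2π/ω = 2.571 s.

2.57 s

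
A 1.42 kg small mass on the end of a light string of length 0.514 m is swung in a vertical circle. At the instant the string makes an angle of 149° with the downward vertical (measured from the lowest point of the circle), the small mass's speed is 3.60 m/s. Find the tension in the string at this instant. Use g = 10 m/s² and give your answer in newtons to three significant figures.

Take the radial direction toward the centre of the circle as positive. The component of the weight along the string toward the centre is −mg cos φ (φ measured from the bottom), so Newton's second law along the string gives T − mg cos φ = m v²/r.
cos 149° = -0.8572, so T = m(v²/r + g cos φ) = 1.42 × ((3.60)²/0.514 + 10.0 × -0.8572) = 1.42 × (25.21 + (-8.572)) = 1.42 × 16.64 = 23.63 N.

23.6 N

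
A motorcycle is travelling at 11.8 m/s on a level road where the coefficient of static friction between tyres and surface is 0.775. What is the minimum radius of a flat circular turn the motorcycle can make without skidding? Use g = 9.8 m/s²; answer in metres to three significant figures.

At the limit, μ_s m g = m v²/r, so r_min = v²/(μ_s g) = (11.8)²/(0.775 × 9.8) = 139.2/7.595 = 18.33 m.

18.3 m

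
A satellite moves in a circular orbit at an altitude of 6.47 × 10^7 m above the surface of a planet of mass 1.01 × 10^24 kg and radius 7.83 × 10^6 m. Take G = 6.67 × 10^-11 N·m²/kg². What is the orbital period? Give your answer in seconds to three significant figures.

473000 s

r = R + h = 7.83 × 10^6 + 6.47 × 10^7 = 7.253 × 10^7 m. Gravity provides the centripetal force: G M m / r² = m v² / r ⇒ v = √(GM/r) = 963.8 m/s.
T = 2πr/v = 2π × 7.253 × 10^7 / 963.8 = 472900 s.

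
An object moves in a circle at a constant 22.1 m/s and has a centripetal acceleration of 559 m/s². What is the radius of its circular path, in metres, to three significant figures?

0.874 m

a_c = v²/r ⇒ r = v²/a_c = (22.1)²/559 = 488.4/559 = 0.8737 m.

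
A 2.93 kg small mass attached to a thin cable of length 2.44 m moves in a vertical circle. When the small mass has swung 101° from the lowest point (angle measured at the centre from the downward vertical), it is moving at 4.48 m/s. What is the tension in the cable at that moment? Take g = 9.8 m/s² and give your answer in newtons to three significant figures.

Take the radial direction toward the centre of the circle as positive. The component of the weight along the string toward the centre is −mg cos φ (φ measured from the bottom), so Newton's second law along the string gives T − mg cos φ = m v²/r.
cos 101° = -0.1908, so T = m(v²/r + g cos φ) = 2.93 × ((4.48)²/2.44 + 9.8 × -0.1908) = 2.93 × (8.226 + (-1.870)) = 2.93 × 6.356 = 18.62 N.

18.6 N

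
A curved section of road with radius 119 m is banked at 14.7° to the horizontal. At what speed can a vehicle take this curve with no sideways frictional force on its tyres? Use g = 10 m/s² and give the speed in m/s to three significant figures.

17.7 m/s

On a frictionless banked curve, N sinθ = mv²/r and N cosθ = mg, so tanθ = v²/(rg).
v = √(r g tanθ) = √(119 × 10.0 × tan 14.7°) = √(119 × 10.0 × 0.2623) = √312.2 = 17.67 m/s.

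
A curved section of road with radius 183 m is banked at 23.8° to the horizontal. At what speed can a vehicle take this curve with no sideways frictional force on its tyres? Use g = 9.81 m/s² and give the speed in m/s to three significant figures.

On a frictionless banked curve, N sinθ = mv²/r and N cosθ = mg, so tanθ = v²/(rg).
v = √(r g tanθ) = √(183 × 9.81 × tan 23.8°) = √(183 × 9.81 × 0.4411) = √791.8 = 28.14 m/s.

28.1 m/s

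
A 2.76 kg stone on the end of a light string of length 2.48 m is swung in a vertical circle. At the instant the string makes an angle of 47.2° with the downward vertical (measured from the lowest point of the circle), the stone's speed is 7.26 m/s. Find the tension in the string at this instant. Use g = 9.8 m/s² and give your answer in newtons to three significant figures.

77.0 N

Take the radial direction toward the centre of the circle as positive. The component of the weight along the string toward the centre is −mg cos φ (φ measured from the bottom), so Newton's second law along the string gives T − mg cos φ = m v²/r.
cos 47.2° = 0.6794, so T = m(v²/r + g cos φ) = 2.76 × ((7.26)²/2.48 + 9.8 × 0.6794) = 2.76 × (21.25 + (6.659)) = 2.76 × 27.91 = 77.04 N.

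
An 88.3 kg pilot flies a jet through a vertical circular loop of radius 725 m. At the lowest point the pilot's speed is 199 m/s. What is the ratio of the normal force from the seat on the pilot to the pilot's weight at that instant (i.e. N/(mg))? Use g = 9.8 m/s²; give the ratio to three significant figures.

6.57

At the bottom, N − mg = mv²/r, so N = m(v²/r + g) and N/(mg) = v²/(rg) + 1 = (199)²/(725 × 9.8) + 1 = 5.574 + 1 = 6.574.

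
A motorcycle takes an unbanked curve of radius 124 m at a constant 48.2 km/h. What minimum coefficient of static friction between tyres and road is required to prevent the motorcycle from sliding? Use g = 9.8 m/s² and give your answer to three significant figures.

v = 48.2/3.6 = 13.39 m/s.
Friction provides the centripetal force: μ_s m g = m v²/r, so μ_s = v²/(g r) = (13.39)²/(9.8 × 124) = 179.3/1215 = 0.1475.

0.148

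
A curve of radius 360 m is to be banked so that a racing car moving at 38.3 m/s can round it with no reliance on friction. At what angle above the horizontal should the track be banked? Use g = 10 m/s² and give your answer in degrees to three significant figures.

22.2°

For a frictionless banked turn: horizontally N sinθ = mv²/r and vertically N cosθ = mg.
Dividing: tanθ = v²/(r g) = (38.3)²/(360 × 10.0) = 1467/3600 = 0.4075.
θ = arctan(0.4075) = 22.17°.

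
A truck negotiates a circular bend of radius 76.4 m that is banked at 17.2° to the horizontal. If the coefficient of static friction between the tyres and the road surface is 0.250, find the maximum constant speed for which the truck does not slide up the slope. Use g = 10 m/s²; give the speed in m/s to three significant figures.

At the maximum speed, friction acts down the slope at its limiting value f = μN. Radially (horizontal, toward centre): N sinθ + μN cosθ = mv²/r. Vertically: N cosθ − μN sinθ = mg.
Dividing: v² = r g (sinθ + μcosθ)/(cosθ − μsinθ).
sinθ + μcosθ = 0.2957 + 0.250×0.9553 = 0.5345; cosθ − μsinθ = 0.9553 − 0.250×0.2957 = 0.8814.
v² = 76.4 × 10.0 × 0.5345/0.8814 = 463.4 m²/s², so v = 21.53 m/s.

21.5 m/s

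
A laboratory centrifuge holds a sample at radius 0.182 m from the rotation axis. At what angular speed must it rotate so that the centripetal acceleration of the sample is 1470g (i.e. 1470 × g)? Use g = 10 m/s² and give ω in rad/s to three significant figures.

Centripetal acceleration a_c = ω²r. Setting ω²r = 1470g:
ω = √(1470g / r) = √(1470 × 10.0 / 0.182) = √80770 = 284.2 rad/s.

284 rad/s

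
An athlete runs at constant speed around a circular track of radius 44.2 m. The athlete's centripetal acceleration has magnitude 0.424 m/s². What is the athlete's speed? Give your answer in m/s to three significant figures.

4.33 m/s

a_c = v²/r ⇒ v = √(a_c · r) = √(0.424 × 44.2) = √18.74 = 4.329 m/s.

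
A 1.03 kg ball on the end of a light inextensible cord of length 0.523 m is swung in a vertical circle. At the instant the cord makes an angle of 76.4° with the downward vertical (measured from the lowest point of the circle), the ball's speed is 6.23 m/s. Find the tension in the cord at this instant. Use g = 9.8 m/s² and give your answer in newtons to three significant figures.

Take the radial direction toward the centre of the circle as positive. The component of the weight along the string toward the centre is −mg cos φ (φ measured from the bottom), so Newton's second law along the string gives T − mg cos φ = m v²/r.
cos 76.4° = 0.2351, so T = m(v²/r + g cos φ) = 1.03 × ((6.23)²/0.523 + 9.8 × 0.2351) = 1.03 × (74.21 + (2.304)) = 1.03 × 76.52 = 78.81 N.

78.8 N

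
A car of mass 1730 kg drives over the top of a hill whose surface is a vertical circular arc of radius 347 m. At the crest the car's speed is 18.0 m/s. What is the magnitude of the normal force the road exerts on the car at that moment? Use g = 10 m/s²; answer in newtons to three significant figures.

15700 N

At the crest the centripetal acceleration points downward (toward the centre of the arc), so mg − N = mv²/r.
N = m(g − v²/r) = 1730 × (10.0 − (18.0)²/347) = 1730 × (10.0 − 0.9337) = 1730 × 9.066 = 15680 N.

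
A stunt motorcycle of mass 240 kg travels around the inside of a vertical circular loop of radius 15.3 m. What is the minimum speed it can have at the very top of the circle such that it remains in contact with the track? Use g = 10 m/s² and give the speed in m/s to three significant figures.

12.4 m/s

At the top, both weight mg and N point toward the centre: N + mg = mv²/r.
At minimum speed N → 0, so mg = mv_min²/r ⇒ v_min = √(g r) = √(10.0 × 15.3) = 12.37 m/s.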